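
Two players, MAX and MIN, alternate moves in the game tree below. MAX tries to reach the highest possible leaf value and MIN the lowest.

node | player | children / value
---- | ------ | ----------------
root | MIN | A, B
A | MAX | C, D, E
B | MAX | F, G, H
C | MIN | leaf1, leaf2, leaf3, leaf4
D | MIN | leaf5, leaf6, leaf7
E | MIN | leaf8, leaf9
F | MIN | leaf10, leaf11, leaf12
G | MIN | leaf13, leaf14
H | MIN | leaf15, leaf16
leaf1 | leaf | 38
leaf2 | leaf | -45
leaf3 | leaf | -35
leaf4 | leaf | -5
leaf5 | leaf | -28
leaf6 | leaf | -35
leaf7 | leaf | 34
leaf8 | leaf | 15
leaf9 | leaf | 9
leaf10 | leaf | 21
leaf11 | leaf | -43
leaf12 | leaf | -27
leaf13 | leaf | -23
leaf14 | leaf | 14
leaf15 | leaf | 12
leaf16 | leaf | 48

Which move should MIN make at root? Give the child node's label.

C (MIN): min(38, -45, -35, -5) = -45
D (MIN): min(-28, -35, 34) = -35
E (MIN): min(15, 9) = 9
A (MAX): max(-45, -35, 9) = 9
F (MIN): min(21, -43, -27) = -43
G (MIN): min(-23, 14) = -23
H (MIN): min(12, 48) = 12
B (MAX): max(-43, -23, 12) = 12
root (MIN): min(9, 12) = 9
MIN at root wants the lowest of {A=9, B=12}, so chooses A.

A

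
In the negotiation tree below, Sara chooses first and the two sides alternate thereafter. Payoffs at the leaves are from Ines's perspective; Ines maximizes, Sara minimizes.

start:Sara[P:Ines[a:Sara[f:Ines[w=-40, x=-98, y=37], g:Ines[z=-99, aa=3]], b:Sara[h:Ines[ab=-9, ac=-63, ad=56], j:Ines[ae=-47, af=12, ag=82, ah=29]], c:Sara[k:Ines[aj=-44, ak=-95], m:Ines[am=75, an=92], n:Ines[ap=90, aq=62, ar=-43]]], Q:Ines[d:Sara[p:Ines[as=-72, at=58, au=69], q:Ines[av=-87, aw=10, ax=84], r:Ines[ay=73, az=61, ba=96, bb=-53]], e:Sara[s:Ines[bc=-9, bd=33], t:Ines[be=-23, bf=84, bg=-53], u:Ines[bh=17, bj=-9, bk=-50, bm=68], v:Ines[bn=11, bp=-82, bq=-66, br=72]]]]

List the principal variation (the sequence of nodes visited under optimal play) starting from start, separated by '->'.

f (Ines): max(-40, -98, 37) = 37
g (Ines): max(-99, 3) = 3
a (Sara): min(37, 3) = 3
h (Ines): max(-9, -63, 56) = 56
j (Ines): max(-47, 12, 82, 29) = 82
b (Sara): min(56, 82) = 56
k (Ines): max(-44, -95) = -44
m (Ines): max(75, 92) = 92
n (Ines): max(90, 62, -43) = 90
c (Sara): min(-44, 92, 90) = -44
P (Ines): max(3, 56, -44) = 56
p (Ines): max(-72, 58, 69) = 69
q (Ines): max(-87, 10, 84) = 84
r (Ines): max(73, 61, 96, -53) = 96
d (Sara): min(69, 84, 96) = 69
s (Ines): max(-9, 33) = 33
t (Ines): max(-23, 84, -53) = 84
u (Ines): max(17, -9, -50, 68) = 68
v (Ines): max(11, -82, -66, 72) = 72
e (Sara): min(33, 84, 68, 72) = 33
Q (Ines): max(69, 33) = 69
start (Sara): min(56, 69) = 56
At start, Sara picks P (lowest: 56).
At P, Ines picks b (highest: 56).
At b, Sara picks h (lowest: 56).
At h, Ines picks ad (highest: 56).
Terminal value 56.

start -> P -> b -> h -> ad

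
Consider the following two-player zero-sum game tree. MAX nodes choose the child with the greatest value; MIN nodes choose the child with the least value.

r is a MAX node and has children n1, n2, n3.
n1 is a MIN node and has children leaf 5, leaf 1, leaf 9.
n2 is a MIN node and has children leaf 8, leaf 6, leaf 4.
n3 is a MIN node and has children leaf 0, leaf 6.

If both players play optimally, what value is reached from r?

n1 (MIN): min(5, 1, 9) = 1
n2 (MIN): min(8, 6, 4) = 4
n3 (MIN): min(0, 6) = 0
r (MAX): max(1, 4, 0) = 4

4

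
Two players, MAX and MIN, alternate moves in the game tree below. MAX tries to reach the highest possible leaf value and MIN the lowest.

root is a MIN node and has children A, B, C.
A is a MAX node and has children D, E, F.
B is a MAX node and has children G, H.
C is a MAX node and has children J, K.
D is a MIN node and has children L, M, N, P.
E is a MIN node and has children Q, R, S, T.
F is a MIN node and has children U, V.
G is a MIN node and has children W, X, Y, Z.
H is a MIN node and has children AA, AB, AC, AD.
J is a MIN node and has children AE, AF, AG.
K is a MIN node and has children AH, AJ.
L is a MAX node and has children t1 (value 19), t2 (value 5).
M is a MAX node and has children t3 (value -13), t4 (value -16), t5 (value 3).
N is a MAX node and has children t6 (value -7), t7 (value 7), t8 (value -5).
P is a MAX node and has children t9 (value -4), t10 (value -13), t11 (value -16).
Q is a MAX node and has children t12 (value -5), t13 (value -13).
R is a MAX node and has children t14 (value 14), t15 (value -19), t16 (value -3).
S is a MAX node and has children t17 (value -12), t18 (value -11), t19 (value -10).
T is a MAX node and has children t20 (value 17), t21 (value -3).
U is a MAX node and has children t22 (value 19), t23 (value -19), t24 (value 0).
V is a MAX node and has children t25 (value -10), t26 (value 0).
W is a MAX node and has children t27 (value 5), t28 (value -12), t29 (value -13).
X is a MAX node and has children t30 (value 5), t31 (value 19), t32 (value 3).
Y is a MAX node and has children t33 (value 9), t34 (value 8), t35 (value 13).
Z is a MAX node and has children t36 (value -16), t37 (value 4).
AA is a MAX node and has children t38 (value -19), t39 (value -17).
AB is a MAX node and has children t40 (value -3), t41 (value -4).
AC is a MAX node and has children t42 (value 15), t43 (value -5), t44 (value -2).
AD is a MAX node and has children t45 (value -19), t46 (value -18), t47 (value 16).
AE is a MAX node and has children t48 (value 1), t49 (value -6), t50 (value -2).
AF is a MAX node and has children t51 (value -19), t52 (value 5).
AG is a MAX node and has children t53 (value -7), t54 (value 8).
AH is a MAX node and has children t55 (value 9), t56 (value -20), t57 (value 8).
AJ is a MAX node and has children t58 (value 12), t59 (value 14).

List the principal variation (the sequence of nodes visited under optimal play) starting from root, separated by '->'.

root -> A -> F -> V -> t26

L (MAX): max(19, 5) = 19
M (MAX): max(-13, -16, 3) = 3
N (MAX): max(-7, 7, -5) = 7
P (MAX): max(-4, -13, -16) = -4
D (MIN): min(19, 3, 7, -4) = -4
Q (MAX): max(-5, -13) = -5
R (MAX): max(14, -19, -3) = 14
S (MAX): max(-12, -11, -10) = -10
T (MAX): max(17, -3) = 17
E (MIN): min(-5, 14, -10, 17) = -10
U (MAX): max(19, -19, 0) = 19
V (MAX): max(-10, 0) = 0
F (MIN): min(19, 0) = 0
A (MAX): max(-4, -10, 0) = 0
W (MAX): max(5, -12, -13) = 5
X (MAX): max(5, 19, 3) = 19
Y (MAX): max(9, 8, 13) = 13
Z (MAX): max(-16, 4) = 4
G (MIN): min(5, 19, 13, 4) = 4
AA (MAX): max(-19, -17) = -17
AB (MAX): max(-3, -4) = -3
AC (MAX): max(15, -5, -2) = 15
AD (MAX): max(-19, -18, 16) = 16
H (MIN): min(-17, -3, 15, 16) = -17
B (MAX): max(4, -17) = 4
AE (MAX): max(1, -6, -2) = 1
AF (MAX): max(-19, 5) = 5
AG (MAX): max(-7, 8) = 8
J (MIN): min(1, 5, 8) = 1
AH (MAX): max(9, -20, 8) = 9
AJ (MAX): max(12, 14) = 14
K (MIN): min(9, 14) = 9
C (MAX): max(1, 9) = 9
root (MIN): min(0, 4, 9) = 0
At root, MIN picks A (lowest: 0).
At A, MAX picks F (highest: 0).
At F, MIN picks V (lowest: 0).
At V, MAX picks t26 (highest: 0).
Terminal value 0.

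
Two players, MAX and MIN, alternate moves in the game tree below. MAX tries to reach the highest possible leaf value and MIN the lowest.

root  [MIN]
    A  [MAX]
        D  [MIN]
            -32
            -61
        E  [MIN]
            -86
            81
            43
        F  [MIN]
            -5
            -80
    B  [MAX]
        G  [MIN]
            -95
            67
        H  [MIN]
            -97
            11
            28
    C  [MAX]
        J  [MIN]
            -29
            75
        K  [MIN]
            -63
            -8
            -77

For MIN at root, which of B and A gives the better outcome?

G (MIN): min(-95, 67) = -95
H (MIN): min(-97, 11, 28) = -97
B (MAX): max(-95, -97) = -95
D (MIN): min(-32, -61) = -61
E (MIN): min(-86, 81, 43) = -86
F (MIN): min(-5, -80) = -80
A (MAX): max(-61, -86, -80) = -61
MIN prefers the lower value; B=-95, A=-61. B is better since -95 < -61.

B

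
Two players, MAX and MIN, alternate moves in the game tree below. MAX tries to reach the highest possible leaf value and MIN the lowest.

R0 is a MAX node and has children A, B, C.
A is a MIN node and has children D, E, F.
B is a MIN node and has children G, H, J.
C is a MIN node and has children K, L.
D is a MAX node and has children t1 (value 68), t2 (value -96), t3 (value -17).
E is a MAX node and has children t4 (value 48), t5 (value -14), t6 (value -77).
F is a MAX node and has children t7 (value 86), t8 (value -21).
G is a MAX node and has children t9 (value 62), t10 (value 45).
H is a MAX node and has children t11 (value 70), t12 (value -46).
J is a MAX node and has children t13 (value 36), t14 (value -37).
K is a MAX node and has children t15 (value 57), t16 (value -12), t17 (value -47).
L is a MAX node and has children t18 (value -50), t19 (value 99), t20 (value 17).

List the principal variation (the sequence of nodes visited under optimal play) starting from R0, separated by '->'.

D (MAX): max(68, -96, -17) = 68
E (MAX): max(48, -14, -77) = 48
F (MAX): max(86, -21) = 86
A (MIN): min(68, 48, 86) = 48
G (MAX): max(62, 45) = 62
H (MAX): max(70, -46) = 70
J (MAX): max(36, -37) = 36
B (MIN): min(62, 70, 36) = 36
K (MAX): max(57, -12, -47) = 57
L (MAX): max(-50, 99, 17) = 99
C (MIN): min(57, 99) = 57
R0 (MAX): max(48, 36, 57) = 57
At R0, MAX picks C (highest: 57).
At C, MIN picks K (lowest: 57).
At K, MAX picks t15 (highest: 57).
Terminal value 57.

R0 -> C -> K -> t15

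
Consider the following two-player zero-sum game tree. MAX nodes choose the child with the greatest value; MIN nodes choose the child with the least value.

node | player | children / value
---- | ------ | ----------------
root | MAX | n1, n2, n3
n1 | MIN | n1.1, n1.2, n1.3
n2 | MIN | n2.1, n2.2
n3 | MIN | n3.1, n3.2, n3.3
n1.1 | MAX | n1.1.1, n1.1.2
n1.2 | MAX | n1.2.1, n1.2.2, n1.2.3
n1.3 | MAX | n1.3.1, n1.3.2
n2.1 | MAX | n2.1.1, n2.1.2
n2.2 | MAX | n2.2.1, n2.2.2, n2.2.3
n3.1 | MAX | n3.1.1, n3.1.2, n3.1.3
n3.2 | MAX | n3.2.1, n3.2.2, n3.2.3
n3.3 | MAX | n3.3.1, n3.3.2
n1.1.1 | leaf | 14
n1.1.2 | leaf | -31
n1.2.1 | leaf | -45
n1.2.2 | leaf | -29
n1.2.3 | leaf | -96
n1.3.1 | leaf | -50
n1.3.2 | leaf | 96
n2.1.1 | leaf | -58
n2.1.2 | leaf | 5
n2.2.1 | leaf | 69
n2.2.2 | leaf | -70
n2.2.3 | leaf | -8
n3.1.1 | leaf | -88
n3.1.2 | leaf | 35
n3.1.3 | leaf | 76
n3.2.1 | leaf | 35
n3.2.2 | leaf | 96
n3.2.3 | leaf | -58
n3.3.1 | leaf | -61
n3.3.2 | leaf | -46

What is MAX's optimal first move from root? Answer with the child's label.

n2

n1.1 (MAX): max(14, -31) = 14
n1.2 (MAX): max(-45, -29, -96) = -29
n1.3 (MAX): max(-50, 96) = 96
n1 (MIN): min(14, -29, 96) = -29
n2.1 (MAX): max(-58, 5) = 5
n2.2 (MAX): max(69, -70, -8) = 69
n2 (MIN): min(5, 69) = 5
n3.1 (MAX): max(-88, 35, 76) = 76
n3.2 (MAX): max(35, 96, -58) = 96
n3.3 (MAX): max(-61, -46) = -46
n3 (MIN): min(76, 96, -46) = -46
root (MAX): max(-29, 5, -46) = 5
MAX at root wants the highest of {n1=-29, n2=5, n3=-46}, so chooses n2.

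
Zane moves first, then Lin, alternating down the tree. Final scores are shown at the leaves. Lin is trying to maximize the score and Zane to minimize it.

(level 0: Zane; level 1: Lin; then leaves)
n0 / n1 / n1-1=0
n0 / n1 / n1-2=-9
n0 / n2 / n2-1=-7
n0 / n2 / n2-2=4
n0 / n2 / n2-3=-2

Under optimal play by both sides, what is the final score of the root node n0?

0

n1 (Lin): max(0, -9) = 0
n2 (Lin): max(-7, 4, -2) = 4
n0 (Zane): min(0, 4) = 0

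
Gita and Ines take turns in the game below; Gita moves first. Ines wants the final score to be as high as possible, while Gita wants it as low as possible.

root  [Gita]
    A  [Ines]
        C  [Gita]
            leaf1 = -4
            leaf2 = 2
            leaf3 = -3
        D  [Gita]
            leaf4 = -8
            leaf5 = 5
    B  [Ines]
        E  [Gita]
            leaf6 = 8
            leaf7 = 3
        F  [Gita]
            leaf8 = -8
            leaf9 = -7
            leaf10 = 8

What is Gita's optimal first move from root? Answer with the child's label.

A

C (Gita): min(-4, 2, -3) = -4
D (Gita): min(-8, 5) = -8
A (Ines): max(-4, -8) = -4
E (Gita): min(8, 3) = 3
F (Gita): min(-8, -7, 8) = -8
B (Ines): max(3, -8) = 3
root (Gita): min(-4, 3) = -4
Gita at root wants the lowest of {A=-4, B=3}, so chooses A.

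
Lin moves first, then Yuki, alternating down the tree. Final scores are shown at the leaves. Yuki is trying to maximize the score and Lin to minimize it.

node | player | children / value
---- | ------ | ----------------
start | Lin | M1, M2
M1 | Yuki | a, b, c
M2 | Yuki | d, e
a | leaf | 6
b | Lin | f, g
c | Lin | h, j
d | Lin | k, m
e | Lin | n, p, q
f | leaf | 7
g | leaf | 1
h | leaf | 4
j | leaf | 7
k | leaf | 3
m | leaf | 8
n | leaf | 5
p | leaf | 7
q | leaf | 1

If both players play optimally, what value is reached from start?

3

b (Lin): min(7, 1) = 1
c (Lin): min(4, 7) = 4
M1 (Yuki): max(6, 1, 4) = 6
d (Lin): min(3, 8) = 3
e (Lin): min(5, 7, 1) = 1
M2 (Yuki): max(3, 1) = 3
start (Lin): min(6, 3) = 3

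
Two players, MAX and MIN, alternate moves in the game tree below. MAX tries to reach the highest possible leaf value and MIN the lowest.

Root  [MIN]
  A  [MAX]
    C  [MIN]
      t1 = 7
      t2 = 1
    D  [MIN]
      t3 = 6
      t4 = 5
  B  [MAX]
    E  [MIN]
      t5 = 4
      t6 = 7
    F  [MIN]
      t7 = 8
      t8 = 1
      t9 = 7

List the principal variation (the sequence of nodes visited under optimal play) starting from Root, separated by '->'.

Root -> B -> E -> t5

C (MIN): min(7, 1) = 1
D (MIN): min(6, 5) = 5
A (MAX): max(1, 5) = 5
E (MIN): min(4, 7) = 4
F (MIN): min(8, 1, 7) = 1
B (MAX): max(4, 1) = 4
Root (MIN): min(5, 4) = 4
At Root, MIN picks B (lowest: 4).
At B, MAX picks E (highest: 4).
At E, MIN picks t5 (lowest: 4).
Terminal value 4.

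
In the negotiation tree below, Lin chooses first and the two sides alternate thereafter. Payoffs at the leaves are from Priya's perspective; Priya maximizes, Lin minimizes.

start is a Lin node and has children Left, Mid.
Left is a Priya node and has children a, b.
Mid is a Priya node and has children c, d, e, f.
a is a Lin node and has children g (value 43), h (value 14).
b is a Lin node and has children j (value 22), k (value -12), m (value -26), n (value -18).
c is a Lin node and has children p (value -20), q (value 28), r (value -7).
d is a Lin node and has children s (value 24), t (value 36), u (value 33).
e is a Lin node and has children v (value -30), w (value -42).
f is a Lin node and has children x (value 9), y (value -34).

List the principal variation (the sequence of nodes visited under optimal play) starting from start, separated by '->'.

start -> Left -> a -> h

a (Lin): min(43, 14) = 14
b (Lin): min(22, -12, -26, -18) = -26
Left (Priya): max(14, -26) = 14
c (Lin): min(-20, 28, -7) = -20
d (Lin): min(24, 36, 33) = 24
e (Lin): min(-30, -42) = -42
f (Lin): min(9, -34) = -34
Mid (Priya): max(-20, 24, -42, -34) = 24
start (Lin): min(14, 24) = 14
At start, Lin picks Left (lowest: 14).
At Left, Priya picks a (highest: 14).
At a, Lin picks h (lowest: 14).
Terminal value 14.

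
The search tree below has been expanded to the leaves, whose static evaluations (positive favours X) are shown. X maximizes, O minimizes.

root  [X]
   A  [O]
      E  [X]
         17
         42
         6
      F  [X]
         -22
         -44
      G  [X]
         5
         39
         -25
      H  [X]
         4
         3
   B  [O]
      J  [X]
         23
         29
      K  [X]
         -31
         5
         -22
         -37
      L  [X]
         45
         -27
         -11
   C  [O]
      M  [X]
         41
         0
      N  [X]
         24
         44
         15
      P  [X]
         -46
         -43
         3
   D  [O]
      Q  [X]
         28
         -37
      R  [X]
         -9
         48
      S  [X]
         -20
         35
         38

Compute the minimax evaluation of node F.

-22

F (X): max(-22, -44) = -22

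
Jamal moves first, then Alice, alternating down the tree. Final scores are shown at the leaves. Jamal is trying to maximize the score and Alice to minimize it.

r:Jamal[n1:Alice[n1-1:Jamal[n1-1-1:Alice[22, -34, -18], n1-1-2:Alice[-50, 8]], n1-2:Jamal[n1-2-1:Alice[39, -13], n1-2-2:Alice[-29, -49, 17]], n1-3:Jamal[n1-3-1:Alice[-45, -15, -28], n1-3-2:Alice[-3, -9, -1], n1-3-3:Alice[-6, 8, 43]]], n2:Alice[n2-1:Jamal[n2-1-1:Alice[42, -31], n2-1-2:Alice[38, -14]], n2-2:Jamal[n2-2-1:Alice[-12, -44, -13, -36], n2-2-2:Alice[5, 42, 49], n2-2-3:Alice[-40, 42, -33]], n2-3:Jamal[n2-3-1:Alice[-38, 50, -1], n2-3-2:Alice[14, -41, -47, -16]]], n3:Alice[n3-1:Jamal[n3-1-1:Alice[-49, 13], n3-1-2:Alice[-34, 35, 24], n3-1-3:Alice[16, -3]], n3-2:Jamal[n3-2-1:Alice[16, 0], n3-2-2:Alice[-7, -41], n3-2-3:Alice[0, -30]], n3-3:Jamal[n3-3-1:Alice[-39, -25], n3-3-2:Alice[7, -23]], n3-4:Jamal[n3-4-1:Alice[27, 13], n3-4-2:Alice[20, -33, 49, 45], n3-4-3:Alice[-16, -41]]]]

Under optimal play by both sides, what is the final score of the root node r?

n1-1-1 (Alice): min(22, -34, -18) = -34
n1-1-2 (Alice): min(-50, 8) = -50
n1-1 (Jamal): max(-34, -50) = -34
n1-2-1 (Alice): min(39, -13) = -13
n1-2-2 (Alice): min(-29, -49, 17) = -49
n1-2 (Jamal): max(-13, -49) = -13
n1-3-1 (Alice): min(-45, -15, -28) = -45
n1-3-2 (Alice): min(-3, -9, -1) = -9
n1-3-3 (Alice): min(-6, 8, 43) = -6
n1-3 (Jamal): max(-45, -9, -6) = -6
n1 (Alice): min(-34, -13, -6) = -34
n2-1-1 (Alice): min(42, -31) = -31
n2-1-2 (Alice): min(38, -14) = -14
n2-1 (Jamal): max(-31, -14) = -14
n2-2-1 (Alice): min(-12, -44, -13, -36) = -44
n2-2-2 (Alice): min(5, 42, 49) = 5
n2-2-3 (Alice): min(-40, 42, -33) = -40
n2-2 (Jamal): max(-44, 5, -40) = 5
n2-3-1 (Alice): min(-38, 50, -1) = -38
n2-3-2 (Alice): min(14, -41, -47, -16) = -47
n2-3 (Jamal): max(-38, -47) = -38
n2 (Alice): min(-14, 5, -38) = -38
n3-1-1 (Alice): min(-49, 13) = -49
n3-1-2 (Alice): min(-34, 35, 24) = -34
n3-1-3 (Alice): min(16, -3) = -3
n3-1 (Jamal): max(-49, -34, -3) = -3
n3-2-1 (Alice): min(16, 0) = 0
n3-2-2 (Alice): min(-7, -41) = -41
n3-2-3 (Alice): min(0, -30) = -30
n3-2 (Jamal): max(0, -41, -30) = 0
n3-3-1 (Alice): min(-39, -25) = -39
n3-3-2 (Alice): min(7, -23) = -23
n3-3 (Jamal): max(-39, -23) = -23
n3-4-1 (Alice): min(27, 13) = 13
n3-4-2 (Alice): min(20, -33, 49, 45) = -33
n3-4-3 (Alice): min(-16, -41) = -41
n3-4 (Jamal): max(13, -33, -41) = 13
n3 (Alice): min(-3, 0, -23, 13) = -23
r (Jamal): max(-34, -38, -23) = -23

-23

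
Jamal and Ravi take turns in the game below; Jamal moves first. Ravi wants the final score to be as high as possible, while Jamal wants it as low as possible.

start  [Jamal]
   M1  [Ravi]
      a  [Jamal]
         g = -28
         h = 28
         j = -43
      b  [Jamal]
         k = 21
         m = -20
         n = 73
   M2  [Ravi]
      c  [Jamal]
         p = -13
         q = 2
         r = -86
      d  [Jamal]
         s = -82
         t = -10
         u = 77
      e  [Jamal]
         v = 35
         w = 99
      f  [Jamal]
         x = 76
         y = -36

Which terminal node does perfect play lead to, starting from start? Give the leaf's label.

a (Jamal): min(-28, 28, -43) = -43
b (Jamal): min(21, -20, 73) = -20
M1 (Ravi): max(-43, -20) = -20
c (Jamal): min(-13, 2, -86) = -86
d (Jamal): min(-82, -10, 77) = -82
e (Jamal): min(35, 99) = 35
f (Jamal): min(76, -36) = -36
M2 (Ravi): max(-86, -82, 35, -36) = 35
start (Jamal): min(-20, 35) = -20
At start, Jamal picks M1 (lowest: -20).
At M1, Ravi picks b (highest: -20).
At b, Jamal picks m (lowest: -20).
Terminal value -20.

m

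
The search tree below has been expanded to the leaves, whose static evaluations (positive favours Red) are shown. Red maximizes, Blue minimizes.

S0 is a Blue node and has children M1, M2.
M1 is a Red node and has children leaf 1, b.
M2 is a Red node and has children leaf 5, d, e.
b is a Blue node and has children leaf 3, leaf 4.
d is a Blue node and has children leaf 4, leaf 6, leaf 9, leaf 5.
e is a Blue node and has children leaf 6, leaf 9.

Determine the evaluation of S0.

3

b (Blue): min(3, 4) = 3
M1 (Red): max(1, 3) = 3
d (Blue): min(4, 6, 9, 5) = 4
e (Blue): min(6, 9) = 6
M2 (Red): max(5, 4, 6) = 6
S0 (Blue): min(3, 6) = 3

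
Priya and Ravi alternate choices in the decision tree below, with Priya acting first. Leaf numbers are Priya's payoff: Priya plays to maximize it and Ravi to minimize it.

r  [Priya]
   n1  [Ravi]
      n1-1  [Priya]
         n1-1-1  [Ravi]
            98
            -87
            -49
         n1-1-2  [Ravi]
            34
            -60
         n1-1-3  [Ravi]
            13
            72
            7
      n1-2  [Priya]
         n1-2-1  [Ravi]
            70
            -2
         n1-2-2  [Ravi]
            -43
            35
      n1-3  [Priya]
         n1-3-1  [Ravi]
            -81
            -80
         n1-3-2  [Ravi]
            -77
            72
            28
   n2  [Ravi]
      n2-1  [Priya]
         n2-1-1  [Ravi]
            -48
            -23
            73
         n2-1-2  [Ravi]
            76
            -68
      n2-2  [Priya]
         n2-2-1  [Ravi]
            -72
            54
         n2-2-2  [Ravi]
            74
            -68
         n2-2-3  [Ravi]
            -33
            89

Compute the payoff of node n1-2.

n1-2-1 (Ravi): min(70, -2) = -2
n1-2-2 (Ravi): min(-43, 35) = -43
n1-2 (Priya): max(-2, -43) = -2

-2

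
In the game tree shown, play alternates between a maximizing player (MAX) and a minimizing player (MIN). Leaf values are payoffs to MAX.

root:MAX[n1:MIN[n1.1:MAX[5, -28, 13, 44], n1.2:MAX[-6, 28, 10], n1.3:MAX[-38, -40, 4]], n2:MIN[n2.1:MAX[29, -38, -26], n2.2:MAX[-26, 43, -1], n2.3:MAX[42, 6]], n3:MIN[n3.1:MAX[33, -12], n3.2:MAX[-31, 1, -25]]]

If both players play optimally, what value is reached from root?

n1.1 (MAX): max(5, -28, 13, 44) = 44
n1.2 (MAX): max(-6, 28, 10) = 28
n1.3 (MAX): max(-38, -40, 4) = 4
n1 (MIN): min(44, 28, 4) = 4
n2.1 (MAX): max(29, -38, -26) = 29
n2.2 (MAX): max(-26, 43, -1) = 43
n2.3 (MAX): max(42, 6) = 42
n2 (MIN): min(29, 43, 42) = 29
n3.1 (MAX): max(33, -12) = 33
n3.2 (MAX): max(-31, 1, -25) = 1
n3 (MIN): min(33, 1) = 1
root (MAX): max(4, 29, 1) = 29

29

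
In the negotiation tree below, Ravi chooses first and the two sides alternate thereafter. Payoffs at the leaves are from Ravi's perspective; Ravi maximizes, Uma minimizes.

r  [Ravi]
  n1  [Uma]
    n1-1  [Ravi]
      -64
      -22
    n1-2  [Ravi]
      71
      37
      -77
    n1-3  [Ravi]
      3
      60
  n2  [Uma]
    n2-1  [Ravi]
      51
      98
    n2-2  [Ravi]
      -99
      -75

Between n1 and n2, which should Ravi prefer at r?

n1-1 (Ravi): max(-64, -22) = -22
n1-2 (Ravi): max(71, 37, -77) = 71
n1-3 (Ravi): max(3, 60) = 60
n1 (Uma): min(-22, 71, 60) = -22
n2-1 (Ravi): max(51, 98) = 98
n2-2 (Ravi): max(-99, -75) = -75
n2 (Uma): min(98, -75) = -75
Ravi prefers the higher value; n1=-22, n2=-75. n1 is better since -22 > -75.

n1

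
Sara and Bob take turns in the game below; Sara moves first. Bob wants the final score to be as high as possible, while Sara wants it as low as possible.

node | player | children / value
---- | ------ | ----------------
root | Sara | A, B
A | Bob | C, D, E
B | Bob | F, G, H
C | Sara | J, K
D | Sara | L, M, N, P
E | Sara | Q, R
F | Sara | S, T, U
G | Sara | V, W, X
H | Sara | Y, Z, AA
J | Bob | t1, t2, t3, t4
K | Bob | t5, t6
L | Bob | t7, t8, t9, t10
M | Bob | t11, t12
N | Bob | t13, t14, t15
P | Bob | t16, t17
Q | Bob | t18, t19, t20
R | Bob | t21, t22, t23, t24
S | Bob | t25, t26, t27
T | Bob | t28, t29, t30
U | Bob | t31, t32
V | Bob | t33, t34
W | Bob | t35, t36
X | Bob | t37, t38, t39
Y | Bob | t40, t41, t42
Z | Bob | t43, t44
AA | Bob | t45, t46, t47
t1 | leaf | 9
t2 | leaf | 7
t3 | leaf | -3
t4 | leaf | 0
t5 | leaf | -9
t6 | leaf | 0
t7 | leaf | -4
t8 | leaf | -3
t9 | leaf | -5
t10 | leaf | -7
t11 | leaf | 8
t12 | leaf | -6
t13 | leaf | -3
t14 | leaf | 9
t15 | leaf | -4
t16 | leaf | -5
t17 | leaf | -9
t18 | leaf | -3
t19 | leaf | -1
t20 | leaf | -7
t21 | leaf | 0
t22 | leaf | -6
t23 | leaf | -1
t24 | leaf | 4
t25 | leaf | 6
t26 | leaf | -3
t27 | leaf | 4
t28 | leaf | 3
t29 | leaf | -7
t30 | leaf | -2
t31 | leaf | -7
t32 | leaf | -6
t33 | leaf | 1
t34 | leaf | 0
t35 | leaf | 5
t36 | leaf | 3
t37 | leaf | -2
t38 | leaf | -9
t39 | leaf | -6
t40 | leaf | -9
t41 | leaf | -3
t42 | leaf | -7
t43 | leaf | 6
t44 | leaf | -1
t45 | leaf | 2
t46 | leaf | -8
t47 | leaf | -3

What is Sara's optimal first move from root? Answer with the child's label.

J (Bob): max(9, 7, -3, 0) = 9
K (Bob): max(-9, 0) = 0
C (Sara): min(9, 0) = 0
L (Bob): max(-4, -3, -5, -7) = -3
M (Bob): max(8, -6) = 8
N (Bob): max(-3, 9, -4) = 9
P (Bob): max(-5, -9) = -5
D (Sara): min(-3, 8, 9, -5) = -5
Q (Bob): max(-3, -1, -7) = -1
R (Bob): max(0, -6, -1, 4) = 4
E (Sara): min(-1, 4) = -1
A (Bob): max(0, -5, -1) = 0
S (Bob): max(6, -3, 4) = 6
T (Bob): max(3, -7, -2) = 3
U (Bob): max(-7, -6) = -6
F (Sara): min(6, 3, -6) = -6
V (Bob): max(1, 0) = 1
W (Bob): max(5, 3) = 5
X (Bob): max(-2, -9, -6) = -2
G (Sara): min(1, 5, -2) = -2
Y (Bob): max(-9, -3, -7) = -3
Z (Bob): max(6, -1) = 6
AA (Bob): max(2, -8, -3) = 2
H (Sara): min(-3, 6, 2) = -3
B (Bob): max(-6, -2, -3) = -2
root (Sara): min(0, -2) = -2
Sara at root wants the lowest of {A=0, B=-2}, so chooses B.

B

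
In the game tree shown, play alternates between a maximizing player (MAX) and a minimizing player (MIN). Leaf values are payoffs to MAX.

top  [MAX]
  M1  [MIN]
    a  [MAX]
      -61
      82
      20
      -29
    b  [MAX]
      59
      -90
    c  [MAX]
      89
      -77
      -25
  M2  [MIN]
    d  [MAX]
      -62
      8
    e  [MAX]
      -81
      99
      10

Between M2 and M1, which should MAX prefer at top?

d (MAX): max(-62, 8) = 8
e (MAX): max(-81, 99, 10) = 99
M2 (MIN): min(8, 99) = 8
a (MAX): max(-61, 82, 20, -29) = 82
b (MAX): max(59, -90) = 59
c (MAX): max(89, -77, -25) = 89
M1 (MIN): min(82, 59, 89) = 59
MAX prefers the higher value; M2=8, M1=59. M1 is better since 59 > 8.

M1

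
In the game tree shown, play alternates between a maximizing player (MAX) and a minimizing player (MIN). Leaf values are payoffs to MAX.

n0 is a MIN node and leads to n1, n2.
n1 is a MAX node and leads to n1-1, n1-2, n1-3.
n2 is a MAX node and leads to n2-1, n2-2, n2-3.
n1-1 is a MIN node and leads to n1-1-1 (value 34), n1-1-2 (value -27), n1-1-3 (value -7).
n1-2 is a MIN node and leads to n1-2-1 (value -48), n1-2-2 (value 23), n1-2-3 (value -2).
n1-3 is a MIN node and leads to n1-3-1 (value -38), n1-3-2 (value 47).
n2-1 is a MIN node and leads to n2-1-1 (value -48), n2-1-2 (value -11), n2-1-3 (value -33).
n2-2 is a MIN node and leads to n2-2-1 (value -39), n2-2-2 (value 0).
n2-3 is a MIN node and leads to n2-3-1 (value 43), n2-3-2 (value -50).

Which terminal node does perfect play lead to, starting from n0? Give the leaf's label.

n2-2-1

n1-1 (MIN): min(34, -27, -7) = -27
n1-2 (MIN): min(-48, 23, -2) = -48
n1-3 (MIN): min(-38, 47) = -38
n1 (MAX): max(-27, -48, -38) = -27
n2-1 (MIN): min(-48, -11, -33) = -48
n2-2 (MIN): min(-39, 0) = -39
n2-3 (MIN): min(43, -50) = -50
n2 (MAX): max(-48, -39, -50) = -39
n0 (MIN): min(-27, -39) = -39
At n0, MIN picks n2 (lowest: -39).
At n2, MAX picks n2-2 (highest: -39).
At n2-2, MIN picks n2-2-1 (lowest: -39).
Terminal value -39.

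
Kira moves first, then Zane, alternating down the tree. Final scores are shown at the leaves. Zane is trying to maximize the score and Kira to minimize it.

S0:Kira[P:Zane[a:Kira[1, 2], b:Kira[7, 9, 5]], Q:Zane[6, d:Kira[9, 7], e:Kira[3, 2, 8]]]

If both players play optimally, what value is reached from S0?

a (Kira): min(1, 2) = 1
b (Kira): min(7, 9, 5) = 5
P (Zane): max(1, 5) = 5
d (Kira): min(9, 7) = 7
e (Kira): min(3, 2, 8) = 2
Q (Zane): max(6, 7, 2) = 7
S0 (Kira): min(5, 7) = 5

5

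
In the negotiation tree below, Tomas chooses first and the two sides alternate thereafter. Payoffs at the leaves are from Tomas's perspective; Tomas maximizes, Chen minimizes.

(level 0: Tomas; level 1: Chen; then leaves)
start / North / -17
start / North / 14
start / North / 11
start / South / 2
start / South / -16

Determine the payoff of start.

North (Chen): min(-17, 14, 11) = -17
South (Chen): min(2, -16) = -16
start (Tomas): max(-17, -16) = -16

-16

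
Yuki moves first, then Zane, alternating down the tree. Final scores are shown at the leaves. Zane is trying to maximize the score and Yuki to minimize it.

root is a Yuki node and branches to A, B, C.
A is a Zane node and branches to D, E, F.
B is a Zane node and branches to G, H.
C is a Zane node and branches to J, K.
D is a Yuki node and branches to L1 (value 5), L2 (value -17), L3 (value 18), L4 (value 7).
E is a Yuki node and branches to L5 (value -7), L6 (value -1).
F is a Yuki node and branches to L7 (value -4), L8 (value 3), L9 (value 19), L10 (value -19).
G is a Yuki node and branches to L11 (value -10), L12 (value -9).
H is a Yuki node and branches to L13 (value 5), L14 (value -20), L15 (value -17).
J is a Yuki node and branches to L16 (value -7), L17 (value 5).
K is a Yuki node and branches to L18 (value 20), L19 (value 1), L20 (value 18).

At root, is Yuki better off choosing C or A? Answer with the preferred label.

J (Yuki): min(-7, 5) = -7
K (Yuki): min(20, 1, 18) = 1
C (Zane): max(-7, 1) = 1
D (Yuki): min(5, -17, 18, 7) = -17
E (Yuki): min(-7, -1) = -7
F (Yuki): min(-4, 3, 19, -19) = -19
A (Zane): max(-17, -7, -19) = -7
Yuki prefers the lower value; C=1, A=-7. A is better since -7 < 1.

A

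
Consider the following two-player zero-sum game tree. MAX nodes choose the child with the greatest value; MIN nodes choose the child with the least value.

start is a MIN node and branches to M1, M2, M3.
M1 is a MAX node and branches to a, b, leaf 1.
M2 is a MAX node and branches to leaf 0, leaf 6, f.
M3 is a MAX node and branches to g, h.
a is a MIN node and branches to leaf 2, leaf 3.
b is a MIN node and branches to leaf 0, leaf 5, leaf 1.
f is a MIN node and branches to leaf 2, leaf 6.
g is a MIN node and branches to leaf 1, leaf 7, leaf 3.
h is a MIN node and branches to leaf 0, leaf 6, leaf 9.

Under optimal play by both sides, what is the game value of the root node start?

1

a (MIN): min(2, 3) = 2
b (MIN): min(0, 5, 1) = 0
M1 (MAX): max(2, 0, 1) = 2
f (MIN): min(2, 6) = 2
M2 (MAX): max(0, 6, 2) = 6
g (MIN): min(1, 7, 3) = 1
h (MIN): min(0, 6, 9) = 0
M3 (MAX): max(1, 0) = 1
start (MIN): min(2, 6, 1) = 1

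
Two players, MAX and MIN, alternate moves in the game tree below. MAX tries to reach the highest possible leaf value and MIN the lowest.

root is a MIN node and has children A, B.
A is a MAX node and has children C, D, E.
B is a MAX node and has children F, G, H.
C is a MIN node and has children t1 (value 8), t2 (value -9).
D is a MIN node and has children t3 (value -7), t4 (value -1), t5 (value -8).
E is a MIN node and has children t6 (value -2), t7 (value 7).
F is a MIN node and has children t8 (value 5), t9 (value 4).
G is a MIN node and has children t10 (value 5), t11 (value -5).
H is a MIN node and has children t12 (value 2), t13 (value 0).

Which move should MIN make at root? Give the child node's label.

C (MIN): min(8, -9) = -9
D (MIN): min(-7, -1, -8) = -8
E (MIN): min(-2, 7) = -2
A (MAX): max(-9, -8, -2) = -2
F (MIN): min(5, 4) = 4
G (MIN): min(5, -5) = -5
H (MIN): min(2, 0) = 0
B (MAX): max(4, -5, 0) = 4
root (MIN): min(-2, 4) = -2
MIN at root wants the lowest of {A=-2, B=4}, so chooses A.

A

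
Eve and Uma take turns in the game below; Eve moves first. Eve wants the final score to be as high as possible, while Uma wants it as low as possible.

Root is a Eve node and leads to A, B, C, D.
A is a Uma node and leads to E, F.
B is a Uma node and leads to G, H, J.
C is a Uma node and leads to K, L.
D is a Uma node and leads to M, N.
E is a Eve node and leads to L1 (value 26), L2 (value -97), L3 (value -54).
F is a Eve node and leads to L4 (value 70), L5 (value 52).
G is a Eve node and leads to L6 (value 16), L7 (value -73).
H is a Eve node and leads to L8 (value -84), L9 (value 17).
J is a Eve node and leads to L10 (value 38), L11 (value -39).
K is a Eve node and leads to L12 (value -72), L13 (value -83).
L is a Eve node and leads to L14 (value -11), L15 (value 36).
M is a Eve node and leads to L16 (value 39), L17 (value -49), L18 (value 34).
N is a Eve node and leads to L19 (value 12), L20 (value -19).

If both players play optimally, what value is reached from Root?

26

E (Eve): max(26, -97, -54) = 26
F (Eve): max(70, 52) = 70
A (Uma): min(26, 70) = 26
G (Eve): max(16, -73) = 16
H (Eve): max(-84, 17) = 17
J (Eve): max(38, -39) = 38
B (Uma): min(16, 17, 38) = 16
K (Eve): max(-72, -83) = -72
L (Eve): max(-11, 36) = 36
C (Uma): min(-72, 36) = -72
M (Eve): max(39, -49, 34) = 39
N (Eve): max(12, -19) = 12
D (Uma): min(39, 12) = 12
Root (Eve): max(26, 16, -72, 12) = 26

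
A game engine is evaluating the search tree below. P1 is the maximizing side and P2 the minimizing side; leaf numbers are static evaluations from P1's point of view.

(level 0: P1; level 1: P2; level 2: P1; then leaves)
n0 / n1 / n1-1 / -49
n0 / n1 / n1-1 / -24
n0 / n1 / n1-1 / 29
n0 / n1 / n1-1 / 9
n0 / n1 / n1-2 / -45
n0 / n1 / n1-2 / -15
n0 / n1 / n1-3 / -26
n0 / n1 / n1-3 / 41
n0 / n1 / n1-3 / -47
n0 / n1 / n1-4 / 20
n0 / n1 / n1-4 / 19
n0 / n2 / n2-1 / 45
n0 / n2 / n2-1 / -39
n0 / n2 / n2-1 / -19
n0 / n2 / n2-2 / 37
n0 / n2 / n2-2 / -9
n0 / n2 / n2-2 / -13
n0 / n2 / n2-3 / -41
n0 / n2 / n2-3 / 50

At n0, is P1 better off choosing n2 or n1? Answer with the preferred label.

n2

n2-1 (P1): max(45, -39, -19) = 45
n2-2 (P1): max(37, -9, -13) = 37
n2-3 (P1): max(-41, 50) = 50
n2 (P2): min(45, 37, 50) = 37
n1-1 (P1): max(-49, -24, 29, 9) = 29
n1-2 (P1): max(-45, -15) = -15
n1-3 (P1): max(-26, 41, -47) = 41
n1-4 (P1): max(20, 19) = 20
n1 (P2): min(29, -15, 41, 20) = -15
P1 prefers the higher value; n2=37, n1=-15. n2 is better since 37 > -15.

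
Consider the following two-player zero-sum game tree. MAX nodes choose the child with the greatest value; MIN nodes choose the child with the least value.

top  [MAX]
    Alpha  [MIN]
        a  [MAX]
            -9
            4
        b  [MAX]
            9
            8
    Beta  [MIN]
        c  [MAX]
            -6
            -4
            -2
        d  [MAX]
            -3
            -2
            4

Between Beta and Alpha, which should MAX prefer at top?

Alpha

c (MAX): max(-6, -4, -2) = -2
d (MAX): max(-3, -2, 4) = 4
Beta (MIN): min(-2, 4) = -2
a (MAX): max(-9, 4) = 4
b (MAX): max(9, 8) = 9
Alpha (MIN): min(4, 9) = 4
MAX prefers the higher value; Beta=-2, Alpha=4. Alpha is better since 4 > -2.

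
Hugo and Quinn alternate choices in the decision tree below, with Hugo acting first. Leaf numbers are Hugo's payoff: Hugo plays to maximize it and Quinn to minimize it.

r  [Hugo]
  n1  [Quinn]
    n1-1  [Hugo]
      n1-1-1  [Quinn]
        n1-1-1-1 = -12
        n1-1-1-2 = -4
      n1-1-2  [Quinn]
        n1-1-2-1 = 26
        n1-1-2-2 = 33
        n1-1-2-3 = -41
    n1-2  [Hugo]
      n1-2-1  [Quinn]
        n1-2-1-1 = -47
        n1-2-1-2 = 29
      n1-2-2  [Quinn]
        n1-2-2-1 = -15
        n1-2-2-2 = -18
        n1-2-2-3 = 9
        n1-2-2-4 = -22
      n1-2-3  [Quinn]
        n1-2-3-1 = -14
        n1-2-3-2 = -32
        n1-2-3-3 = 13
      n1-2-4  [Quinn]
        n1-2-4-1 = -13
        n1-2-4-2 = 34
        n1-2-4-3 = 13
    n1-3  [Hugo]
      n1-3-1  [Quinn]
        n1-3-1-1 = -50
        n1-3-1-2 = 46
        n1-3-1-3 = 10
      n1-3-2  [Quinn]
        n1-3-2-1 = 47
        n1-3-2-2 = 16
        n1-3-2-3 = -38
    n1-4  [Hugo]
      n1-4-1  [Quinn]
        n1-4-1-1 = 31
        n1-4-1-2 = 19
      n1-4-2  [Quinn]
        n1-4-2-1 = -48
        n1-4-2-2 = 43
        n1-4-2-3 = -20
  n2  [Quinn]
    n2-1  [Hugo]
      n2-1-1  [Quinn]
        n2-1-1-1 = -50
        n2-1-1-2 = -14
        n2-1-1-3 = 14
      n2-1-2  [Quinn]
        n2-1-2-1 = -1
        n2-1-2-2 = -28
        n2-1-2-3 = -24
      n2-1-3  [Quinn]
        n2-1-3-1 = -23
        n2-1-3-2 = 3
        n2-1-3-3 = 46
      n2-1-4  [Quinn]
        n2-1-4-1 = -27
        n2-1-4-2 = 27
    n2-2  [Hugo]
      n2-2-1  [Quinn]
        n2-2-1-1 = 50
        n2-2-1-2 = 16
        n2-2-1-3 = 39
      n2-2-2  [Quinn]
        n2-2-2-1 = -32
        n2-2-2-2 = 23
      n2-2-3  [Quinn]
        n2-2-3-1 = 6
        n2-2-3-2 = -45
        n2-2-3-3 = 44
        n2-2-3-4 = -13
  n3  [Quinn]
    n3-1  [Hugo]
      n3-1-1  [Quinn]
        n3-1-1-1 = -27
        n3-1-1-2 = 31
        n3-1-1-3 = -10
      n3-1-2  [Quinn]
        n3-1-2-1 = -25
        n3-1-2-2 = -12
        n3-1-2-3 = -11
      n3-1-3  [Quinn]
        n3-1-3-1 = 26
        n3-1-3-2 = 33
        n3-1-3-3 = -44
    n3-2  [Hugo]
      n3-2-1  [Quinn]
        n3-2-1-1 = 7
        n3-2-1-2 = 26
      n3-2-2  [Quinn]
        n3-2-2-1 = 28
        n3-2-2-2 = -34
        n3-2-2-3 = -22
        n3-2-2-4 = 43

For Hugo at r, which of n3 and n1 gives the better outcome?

n3-1-1 (Quinn): min(-27, 31, -10) = -27
n3-1-2 (Quinn): min(-25, -12, -11) = -25
n3-1-3 (Quinn): min(26, 33, -44) = -44
n3-1 (Hugo): max(-27, -25, -44) = -25
n3-2-1 (Quinn): min(7, 26) = 7
n3-2-2 (Quinn): min(28, -34, -22, 43) = -34
n3-2 (Hugo): max(7, -34) = 7
n3 (Quinn): min(-25, 7) = -25
n1-1-1 (Quinn): min(-12, -4) = -12
n1-1-2 (Quinn): min(26, 33, -41) = -41
n1-1 (Hugo): max(-12, -41) = -12
n1-2-1 (Quinn): min(-47, 29) = -47
n1-2-2 (Quinn): min(-15, -18, 9, -22) = -22
n1-2-3 (Quinn): min(-14, -32, 13) = -32
n1-2-4 (Quinn): min(-13, 34, 13) = -13
n1-2 (Hugo): max(-47, -22, -32, -13) = -13
n1-3-1 (Quinn): min(-50, 46, 10) = -50
n1-3-2 (Quinn): min(47, 16, -38) = -38
n1-3 (Hugo): max(-50, -38) = -38
n1-4-1 (Quinn): min(31, 19) = 19
n1-4-2 (Quinn): min(-48, 43, -20) = -48
n1-4 (Hugo): max(19, -48) = 19
n1 (Quinn): min(-12, -13, -38, 19) = -38
Hugo prefers the higher value; n3=-25, n1=-38. n3 is better since -25 > -38.

n3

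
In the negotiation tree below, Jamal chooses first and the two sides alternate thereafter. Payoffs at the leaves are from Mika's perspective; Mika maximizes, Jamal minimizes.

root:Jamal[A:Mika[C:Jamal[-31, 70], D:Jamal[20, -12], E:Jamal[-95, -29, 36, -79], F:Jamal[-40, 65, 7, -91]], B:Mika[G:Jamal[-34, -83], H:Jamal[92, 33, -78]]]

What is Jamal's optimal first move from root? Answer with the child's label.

C (Jamal): min(-31, 70) = -31
D (Jamal): min(20, -12) = -12
E (Jamal): min(-95, -29, 36, -79) = -95
F (Jamal): min(-40, 65, 7, -91) = -91
A (Mika): max(-31, -12, -95, -91) = -12
G (Jamal): min(-34, -83) = -83
H (Jamal): min(92, 33, -78) = -78
B (Mika): max(-83, -78) = -78
root (Jamal): min(-12, -78) = -78
Jamal at root wants the lowest of {A=-12, B=-78}, so chooses B.

B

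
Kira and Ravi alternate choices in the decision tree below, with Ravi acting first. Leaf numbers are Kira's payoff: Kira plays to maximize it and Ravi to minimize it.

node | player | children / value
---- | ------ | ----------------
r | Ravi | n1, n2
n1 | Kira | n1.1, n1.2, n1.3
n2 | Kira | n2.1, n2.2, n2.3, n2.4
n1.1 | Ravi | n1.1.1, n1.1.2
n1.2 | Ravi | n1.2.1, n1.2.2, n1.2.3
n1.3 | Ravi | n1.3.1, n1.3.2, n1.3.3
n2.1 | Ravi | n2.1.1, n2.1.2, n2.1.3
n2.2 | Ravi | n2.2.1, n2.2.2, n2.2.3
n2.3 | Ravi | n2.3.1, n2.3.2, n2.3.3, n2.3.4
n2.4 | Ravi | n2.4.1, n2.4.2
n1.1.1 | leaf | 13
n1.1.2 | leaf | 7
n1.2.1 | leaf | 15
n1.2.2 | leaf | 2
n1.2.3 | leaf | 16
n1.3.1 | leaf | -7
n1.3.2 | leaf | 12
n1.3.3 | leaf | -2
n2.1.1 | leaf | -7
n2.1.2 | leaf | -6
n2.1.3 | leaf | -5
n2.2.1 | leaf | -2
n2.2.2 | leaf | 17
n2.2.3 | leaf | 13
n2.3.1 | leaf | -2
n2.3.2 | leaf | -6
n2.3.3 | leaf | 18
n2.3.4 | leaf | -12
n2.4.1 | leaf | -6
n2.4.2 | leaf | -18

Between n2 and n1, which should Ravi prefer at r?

n2.1 (Ravi): min(-7, -6, -5) = -7
n2.2 (Ravi): min(-2, 17, 13) = -2
n2.3 (Ravi): min(-2, -6, 18, -12) = -12
n2.4 (Ravi): min(-6, -18) = -18
n2 (Kira): max(-7, -2, -12, -18) = -2
n1.1 (Ravi): min(13, 7) = 7
n1.2 (Ravi): min(15, 2, 16) = 2
n1.3 (Ravi): min(-7, 12, -2) = -7
n1 (Kira): max(7, 2, -7) = 7
Ravi prefers the lower value; n2=-2, n1=7. n2 is better since -2 < 7.

n2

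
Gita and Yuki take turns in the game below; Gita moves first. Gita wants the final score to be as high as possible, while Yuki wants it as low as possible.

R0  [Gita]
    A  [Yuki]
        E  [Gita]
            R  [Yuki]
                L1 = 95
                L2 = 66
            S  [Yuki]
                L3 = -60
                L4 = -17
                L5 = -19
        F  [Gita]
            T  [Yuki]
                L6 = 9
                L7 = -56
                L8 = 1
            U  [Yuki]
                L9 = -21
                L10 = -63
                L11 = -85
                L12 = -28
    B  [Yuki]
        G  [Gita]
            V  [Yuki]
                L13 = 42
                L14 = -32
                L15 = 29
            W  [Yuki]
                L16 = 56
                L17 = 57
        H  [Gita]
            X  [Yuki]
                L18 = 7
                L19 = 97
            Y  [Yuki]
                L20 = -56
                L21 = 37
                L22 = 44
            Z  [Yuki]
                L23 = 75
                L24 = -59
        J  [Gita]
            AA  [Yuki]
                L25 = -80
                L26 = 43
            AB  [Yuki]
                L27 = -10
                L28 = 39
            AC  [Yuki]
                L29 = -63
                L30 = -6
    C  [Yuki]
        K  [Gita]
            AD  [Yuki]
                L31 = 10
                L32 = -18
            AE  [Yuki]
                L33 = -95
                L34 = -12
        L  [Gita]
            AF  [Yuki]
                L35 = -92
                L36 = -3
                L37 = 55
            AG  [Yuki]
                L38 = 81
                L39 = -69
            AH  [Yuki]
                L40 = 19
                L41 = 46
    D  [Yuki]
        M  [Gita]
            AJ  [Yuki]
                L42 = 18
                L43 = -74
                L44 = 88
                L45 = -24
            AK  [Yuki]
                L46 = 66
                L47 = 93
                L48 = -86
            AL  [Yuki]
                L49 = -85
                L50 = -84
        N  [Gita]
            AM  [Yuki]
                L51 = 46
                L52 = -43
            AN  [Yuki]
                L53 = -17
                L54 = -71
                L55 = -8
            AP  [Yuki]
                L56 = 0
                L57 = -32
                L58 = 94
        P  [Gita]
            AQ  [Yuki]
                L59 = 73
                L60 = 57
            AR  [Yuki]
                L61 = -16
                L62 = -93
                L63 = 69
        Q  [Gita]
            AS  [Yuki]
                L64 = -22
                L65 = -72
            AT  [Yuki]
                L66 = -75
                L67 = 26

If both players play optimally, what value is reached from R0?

-10

R (Yuki): min(95, 66) = 66
S (Yuki): min(-60, -17, -19) = -60
E (Gita): max(66, -60) = 66
T (Yuki): min(9, -56, 1) = -56
U (Yuki): min(-21, -63, -85, -28) = -85
F (Gita): max(-56, -85) = -56
A (Yuki): min(66, -56) = -56
V (Yuki): min(42, -32, 29) = -32
W (Yuki): min(56, 57) = 56
G (Gita): max(-32, 56) = 56
X (Yuki): min(7, 97) = 7
Y (Yuki): min(-56, 37, 44) = -56
Z (Yuki): min(75, -59) = -59
H (Gita): max(7, -56, -59) = 7
AA (Yuki): min(-80, 43) = -80
AB (Yuki): min(-10, 39) = -10
AC (Yuki): min(-63, -6) = -63
J (Gita): max(-80, -10, -63) = -10
B (Yuki): min(56, 7, -10) = -10
AD (Yuki): min(10, -18) = -18
AE (Yuki): min(-95, -12) = -95
K (Gita): max(-18, -95) = -18
AF (Yuki): min(-92, -3, 55) = -92
AG (Yuki): min(81, -69) = -69
AH (Yuki): min(19, 46) = 19
L (Gita): max(-92, -69, 19) = 19
C (Yuki): min(-18, 19) = -18
AJ (Yuki): min(18, -74, 88, -24) = -74
AK (Yuki): min(66, 93, -86) = -86
AL (Yuki): min(-85, -84) = -85
M (Gita): max(-74, -86, -85) = -74
AM (Yuki): min(46, -43) = -43
AN (Yuki): min(-17, -71, -8) = -71
AP (Yuki): min(0, -32, 94) = -32
N (Gita): max(-43, -71, -32) = -32
AQ (Yuki): min(73, 57) = 57
AR (Yuki): min(-16, -93, 69) = -93
P (Gita): max(57, -93) = 57
AS (Yuki): min(-22, -72) = -72
AT (Yuki): min(-75, 26) = -75
Q (Gita): max(-72, -75) = -72
D (Yuki): min(-74, -32, 57, -72) = -74
R0 (Gita): max(-56, -10, -18, -74) = -10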